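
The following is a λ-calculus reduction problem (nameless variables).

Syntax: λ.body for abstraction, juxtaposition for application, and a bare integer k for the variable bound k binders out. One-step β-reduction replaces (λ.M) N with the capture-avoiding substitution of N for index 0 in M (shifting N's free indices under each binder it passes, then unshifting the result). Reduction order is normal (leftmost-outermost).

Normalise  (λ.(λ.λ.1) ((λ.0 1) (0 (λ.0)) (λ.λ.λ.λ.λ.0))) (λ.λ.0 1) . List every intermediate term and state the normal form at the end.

  start: (λ.(λ.λ.1) ((λ.0 1) (0 (λ.0)) (λ.λ.λ.λ.λ.0))) (λ.λ.0 1)
  step 1: (λ.λ.1) ((λ.0 (λ.λ.0 1)) ((λ.λ.0 1) (λ.0)) (λ.λ.λ.λ.λ.0))
  step 2: λ.(λ.0 (λ.λ.0 1)) ((λ.λ.0 1) (λ.0)) (λ.λ.λ.λ.λ.0)
  step 3: λ.(λ.λ.0 1) (λ.0) (λ.λ.0 1) (λ.λ.λ.λ.λ.0)
  step 4: λ.(λ.0 (λ.0)) (λ.λ.0 1) (λ.λ.λ.λ.λ.0)
  step 5: λ.(λ.λ.0 1) (λ.0) (λ.λ.λ.λ.λ.0)
  step 6: λ.(λ.0 (λ.0)) (λ.λ.λ.λ.λ.0)
  step 7: λ.(λ.λ.λ.λ.λ.0) (λ.0)
  step 8: λ.λ.λ.λ.λ.0

Answer: normal form = λ.λ.λ.λ.λ.0  (in 8 steps)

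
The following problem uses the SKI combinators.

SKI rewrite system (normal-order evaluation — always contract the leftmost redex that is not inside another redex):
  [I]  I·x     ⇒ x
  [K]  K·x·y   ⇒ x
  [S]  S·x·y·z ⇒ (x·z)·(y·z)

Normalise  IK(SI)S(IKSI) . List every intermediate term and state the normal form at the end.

Answer: normal form = SIS  (in 4 steps)

Derivation:
  start: IK(SI)S(IKSI)
  step 1: K(SI)S(IKSI)
  step 2: SI(IKSI)
  step 3: SI(KSI)
  step 4: SIS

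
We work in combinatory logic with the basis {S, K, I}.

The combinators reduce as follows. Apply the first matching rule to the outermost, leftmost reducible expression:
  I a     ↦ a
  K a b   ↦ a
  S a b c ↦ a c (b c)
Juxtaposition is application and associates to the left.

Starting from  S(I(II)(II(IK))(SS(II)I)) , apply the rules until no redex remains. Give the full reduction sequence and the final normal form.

Answer: normal form = S(K(SII))  (in 9 steps)

Reduction:
  start: S(I(II)(II(IK))(SS(II)I))
  step 1: S(II(II(IK))(SS(II)I))
  step 2: S(I(II(IK))(SS(II)I))
  step 3: S(II(IK)(SS(II)I))
  step 4: S(I(IK)(SS(II)I))
  step 5: S(IK(SS(II)I))
  step 6: S(K(SS(II)I))
  step 7: S(K(SI(III)))
  step 8: S(K(SI(II)))
  step 9: S(K(SII))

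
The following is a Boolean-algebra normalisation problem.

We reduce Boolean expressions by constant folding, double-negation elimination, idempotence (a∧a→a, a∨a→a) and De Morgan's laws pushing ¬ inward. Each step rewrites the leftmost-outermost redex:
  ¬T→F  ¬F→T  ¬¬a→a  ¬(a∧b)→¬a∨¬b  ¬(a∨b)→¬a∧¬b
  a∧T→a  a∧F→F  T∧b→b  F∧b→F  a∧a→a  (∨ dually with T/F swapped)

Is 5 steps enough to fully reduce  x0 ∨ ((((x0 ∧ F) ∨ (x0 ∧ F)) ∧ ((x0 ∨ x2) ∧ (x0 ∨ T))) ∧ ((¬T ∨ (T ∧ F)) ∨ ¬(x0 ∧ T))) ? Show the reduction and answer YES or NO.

Answer: YES — reaches normal form x0 in 5 ≤ 5 steps

Working:
  start: x0 ∨ ((((x0 ∧ F) ∨ (x0 ∧ F)) ∧ ((x0 ∨ x2) ∧ (x0 ∨ T))) ∧ ((¬T ∨ (T ∧ F)) ∨ ¬(x0 ∧ T)))
  →1  x0 ∨ (((x0 ∧ F) ∧ ((x0 ∨ x2) ∧ (x0 ∨ T))) ∧ ((¬T ∨ (T ∧ F)) ∨ ¬(x0 ∧ T)))
  →2  x0 ∨ ((F ∧ ((x0 ∨ x2) ∧ (x0 ∨ T))) ∧ ((¬T ∨ (T ∧ F)) ∨ ¬(x0 ∧ T)))
  →3  x0 ∨ (F ∧ ((¬T ∨ (T ∧ F)) ∨ ¬(x0 ∧ T)))
  →4  x0 ∨ F
  →5  x0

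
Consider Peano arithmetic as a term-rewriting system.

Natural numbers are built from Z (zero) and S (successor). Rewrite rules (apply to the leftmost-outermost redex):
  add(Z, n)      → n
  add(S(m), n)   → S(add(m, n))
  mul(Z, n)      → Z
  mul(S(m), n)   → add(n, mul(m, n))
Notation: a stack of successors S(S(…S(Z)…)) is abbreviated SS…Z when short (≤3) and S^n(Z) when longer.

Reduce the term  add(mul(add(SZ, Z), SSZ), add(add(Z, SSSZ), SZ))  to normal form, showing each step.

Answer: normal form = S^6(Z)  (in 15 steps)

Working:
  start: add(mul(add(SZ, Z), SSZ), add(add(Z, SSSZ), SZ))
  [1] add(mul(S(add(Z, Z)), SSZ), add(add(Z, SSSZ), SZ))
  [2] add(add(SSZ, mul(add(Z, Z), SSZ)), add(add(Z, SSSZ), SZ))
  [3] add(S(add(SZ, mul(add(Z, Z), SSZ))), add(add(Z, SSSZ), SZ))
  [4] S(add(add(SZ, mul(add(Z, Z), SSZ)), add(add(Z, SSSZ), SZ)))
  [5] S(add(S(add(Z, mul(add(Z, Z), SSZ))), add(add(Z, SSSZ), SZ)))
  [6] S(S(add(add(Z, mul(add(Z, Z), SSZ)), add(add(Z, SSSZ), SZ))))
  [7] S(S(add(mul(add(Z, Z), SSZ), add(add(Z, SSSZ), SZ))))
  [8] S(S(add(mul(Z, SSZ), add(add(Z, SSSZ), SZ))))
  [9] S(S(add(Z, add(add(Z, SSSZ), SZ))))
  [10] S(S(add(add(Z, SSSZ), SZ)))
  [11] S(S(add(SSSZ, SZ)))
  [12] S(S(S(add(SSZ, SZ))))
  [13] S(S(S(S(add(SZ, SZ)))))
  [14] S(S(S(S(S(add(Z, SZ))))))
  [15] S^6(Z)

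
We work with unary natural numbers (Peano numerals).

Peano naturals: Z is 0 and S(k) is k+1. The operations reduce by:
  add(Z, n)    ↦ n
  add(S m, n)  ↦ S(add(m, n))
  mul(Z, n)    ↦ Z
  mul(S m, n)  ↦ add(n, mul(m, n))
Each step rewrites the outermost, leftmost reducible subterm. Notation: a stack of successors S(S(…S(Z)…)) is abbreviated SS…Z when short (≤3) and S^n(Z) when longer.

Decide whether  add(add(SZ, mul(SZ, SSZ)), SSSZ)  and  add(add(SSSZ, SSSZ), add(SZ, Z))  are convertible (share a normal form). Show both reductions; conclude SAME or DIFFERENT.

Term A:
  start: add(add(SZ, mul(SZ, SSZ)), SSSZ)
  step 1: add(S(add(Z, mul(SZ, SSZ))), SSSZ)
  step 2: S(add(add(Z, mul(SZ, SSZ)), SSSZ))
  step 3: S(add(mul(SZ, SSZ), SSSZ))
  step 4: S(add(add(SSZ, mul(Z, SSZ)), SSSZ))
  step 5: S(add(S(add(SZ, mul(Z, SSZ))), SSSZ))
  step 6: S(S(add(add(SZ, mul(Z, SSZ)), SSSZ)))
  step 7: S(S(add(S(add(Z, mul(Z, SSZ))), SSSZ)))
  step 8: S(S(S(add(add(Z, mul(Z, SSZ)), SSSZ))))
  step 9: S(S(S(add(mul(Z, SSZ), SSSZ))))
  step 10: S(S(S(add(Z, SSSZ))))
  step 11: S^6(Z)

Term B:
  start: add(add(SSSZ, SSSZ), add(SZ, Z))
  step 1: add(S(add(SSZ, SSSZ)), add(SZ, Z))
  step 2: S(add(add(SSZ, SSSZ), add(SZ, Z)))
  step 3: S(add(S(add(SZ, SSSZ)), add(SZ, Z)))
  step 4: S(S(add(add(SZ, SSSZ), add(SZ, Z))))
  step 5: S(S(add(S(add(Z, SSSZ)), add(SZ, Z))))
  step 6: S(S(S(add(add(Z, SSSZ), add(SZ, Z)))))
  step 7: S(S(S(add(SSSZ, add(SZ, Z)))))
  step 8: S(S(S(S(add(SSZ, add(SZ, Z))))))
  step 9: S(S(S(S(S(add(SZ, add(SZ, Z)))))))
  step 10: S(S(S(S(S(S(add(Z, add(SZ, Z))))))))
  step 11: S(S(S(S(S(S(add(SZ, Z)))))))
  step 12: S(S(S(S(S(S(S(add(Z, Z))))))))
  step 13: S^7(Z)

Answer: DIFFERENT — A ⇓ S^6(Z), B ⇓ S^7(Z)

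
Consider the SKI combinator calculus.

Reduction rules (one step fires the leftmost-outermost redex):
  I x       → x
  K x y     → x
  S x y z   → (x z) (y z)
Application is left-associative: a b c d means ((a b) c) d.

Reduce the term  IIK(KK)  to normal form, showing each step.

Answer: normal form = K(KK)  (in 2 steps)

Working:
  start: IIK(KK)
  [1] IK(KK)
  [2] K(KK)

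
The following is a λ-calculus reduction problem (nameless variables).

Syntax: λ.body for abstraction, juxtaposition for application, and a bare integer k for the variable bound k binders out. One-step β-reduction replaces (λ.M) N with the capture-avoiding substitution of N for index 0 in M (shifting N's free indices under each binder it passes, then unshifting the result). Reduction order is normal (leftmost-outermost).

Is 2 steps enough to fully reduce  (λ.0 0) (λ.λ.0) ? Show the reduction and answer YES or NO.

Answer: YES — reaches normal form λ.0 in 2 ≤ 2 steps

Working:
  start: (λ.0 0) (λ.λ.0)
  [1] (λ.λ.0) (λ.λ.0)
  [2] λ.0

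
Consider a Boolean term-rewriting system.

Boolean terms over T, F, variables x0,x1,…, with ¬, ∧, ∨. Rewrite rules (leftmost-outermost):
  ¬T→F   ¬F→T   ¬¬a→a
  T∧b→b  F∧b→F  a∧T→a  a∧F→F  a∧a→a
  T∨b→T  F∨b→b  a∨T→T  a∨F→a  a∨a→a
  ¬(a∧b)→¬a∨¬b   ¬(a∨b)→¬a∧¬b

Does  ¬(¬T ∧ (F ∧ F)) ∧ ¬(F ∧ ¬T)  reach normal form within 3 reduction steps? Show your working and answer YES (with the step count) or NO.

  start: ¬(¬T ∧ (F ∧ F)) ∧ ¬(F ∧ ¬T)
  →1  (¬¬T ∨ ¬(F ∧ F)) ∧ ¬(F ∧ ¬T)
  →2  (T ∨ ¬(F ∧ F)) ∧ ¬(F ∧ ¬T)
  →3  T ∧ ¬(F ∧ ¬T)

Answer: NO — after 3 steps the term is T ∧ ¬(F ∧ ¬T), not yet normal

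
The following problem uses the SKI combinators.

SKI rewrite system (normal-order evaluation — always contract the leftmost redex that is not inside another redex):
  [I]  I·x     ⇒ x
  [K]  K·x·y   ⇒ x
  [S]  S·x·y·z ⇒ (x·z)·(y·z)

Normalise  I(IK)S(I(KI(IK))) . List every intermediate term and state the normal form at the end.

  start: I(IK)S(I(KI(IK)))
  step 1: IKS(I(KI(IK)))
  step 2: KS(I(KI(IK)))
  step 3: S

Answer: normal form = S  (in 3 steps)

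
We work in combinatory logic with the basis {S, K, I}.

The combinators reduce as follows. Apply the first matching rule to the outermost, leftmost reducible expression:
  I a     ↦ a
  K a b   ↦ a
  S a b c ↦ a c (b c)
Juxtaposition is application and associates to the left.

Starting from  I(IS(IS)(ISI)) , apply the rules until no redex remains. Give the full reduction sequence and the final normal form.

  start: I(IS(IS)(ISI))
  →1  IS(IS)(ISI)
  →2  S(IS)(ISI)
  →3  SS(ISI)
  →4  SS(SI)

Answer: normal form = SS(SI)  (in 4 steps)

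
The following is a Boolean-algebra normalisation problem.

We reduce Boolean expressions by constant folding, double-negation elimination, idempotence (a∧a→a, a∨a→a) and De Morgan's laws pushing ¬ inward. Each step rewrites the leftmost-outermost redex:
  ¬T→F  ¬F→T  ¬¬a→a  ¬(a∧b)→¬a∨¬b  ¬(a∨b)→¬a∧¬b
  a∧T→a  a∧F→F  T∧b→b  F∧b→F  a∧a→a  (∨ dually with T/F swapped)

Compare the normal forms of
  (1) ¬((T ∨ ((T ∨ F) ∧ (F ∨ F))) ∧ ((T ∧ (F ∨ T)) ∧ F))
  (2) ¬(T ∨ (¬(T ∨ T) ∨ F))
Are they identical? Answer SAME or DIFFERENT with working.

Answer: DIFFERENT — A ⇓ T, B ⇓ F

Working:
Term A:
  start: ¬((T ∨ ((T ∨ F) ∧ (F ∨ F))) ∧ ((T ∧ (F ∨ T)) ∧ F))
  →1  ¬(T ∨ ((T ∨ F) ∧ (F ∨ F))) ∨ ¬((T ∧ (F ∨ T)) ∧ F)
  →2  (¬T ∧ ¬((T ∨ F) ∧ (F ∨ F))) ∨ ¬((T ∧ (F ∨ T)) ∧ F)
  →3  (F ∧ ¬((T ∨ F) ∧ (F ∨ F))) ∨ ¬((T ∧ (F ∨ T)) ∧ F)
  →4  F ∨ ¬((T ∧ (F ∨ T)) ∧ F)
  →5  ¬((T ∧ (F ∨ T)) ∧ F)
  →6  ¬(T ∧ (F ∨ T)) ∨ ¬F
  →7  (¬T ∨ ¬(F ∨ T)) ∨ ¬F
  →8  (F ∨ ¬(F ∨ T)) ∨ ¬F
  →9  ¬(F ∨ T) ∨ ¬F
  →10  (¬F ∧ ¬T) ∨ ¬F
  →11  (T ∧ ¬T) ∨ ¬F
  →12  ¬T ∨ ¬F
  →13  F ∨ ¬F
  →14  ¬F
  →15  T

Term B:
  start: ¬(T ∨ (¬(T ∨ T) ∨ F))
  →1  ¬T ∧ ¬(¬(T ∨ T) ∨ F)
  →2  F ∧ ¬(¬(T ∨ T) ∨ F)
  →3  F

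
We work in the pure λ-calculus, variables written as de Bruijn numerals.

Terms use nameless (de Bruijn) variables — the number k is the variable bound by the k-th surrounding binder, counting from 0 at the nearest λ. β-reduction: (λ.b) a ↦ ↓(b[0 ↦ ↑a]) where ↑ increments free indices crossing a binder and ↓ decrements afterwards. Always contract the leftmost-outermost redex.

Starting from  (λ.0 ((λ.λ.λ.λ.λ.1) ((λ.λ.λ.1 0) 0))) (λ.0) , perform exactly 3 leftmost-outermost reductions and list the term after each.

  start: (λ.0 ((λ.λ.λ.λ.λ.1) ((λ.λ.λ.1 0) 0))) (λ.0)
  →1  (λ.0) ((λ.λ.λ.λ.λ.1) ((λ.λ.λ.1 0) (λ.0)))
  →2  (λ.λ.λ.λ.λ.1) ((λ.λ.λ.1 0) (λ.0))
  →3  λ.λ.λ.λ.1

Answer: after 3 steps: λ.λ.λ.λ.1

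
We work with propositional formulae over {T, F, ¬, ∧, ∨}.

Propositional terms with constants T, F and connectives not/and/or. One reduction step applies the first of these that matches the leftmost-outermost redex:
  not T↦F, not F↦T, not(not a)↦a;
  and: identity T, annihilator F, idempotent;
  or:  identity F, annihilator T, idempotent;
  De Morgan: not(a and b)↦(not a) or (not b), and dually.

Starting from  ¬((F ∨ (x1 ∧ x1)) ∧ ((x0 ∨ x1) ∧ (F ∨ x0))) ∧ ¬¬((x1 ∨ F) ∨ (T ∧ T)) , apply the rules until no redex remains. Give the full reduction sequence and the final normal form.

  start: ¬((F ∨ (x1 ∧ x1)) ∧ ((x0 ∨ x1) ∧ (F ∨ x0))) ∧ ¬¬((x1 ∨ F) ∨ (T ∧ T))
  [1] (¬(F ∨ (x1 ∧ x1)) ∨ ¬((x0 ∨ x1) ∧ (F ∨ x0))) ∧ ¬¬((x1 ∨ F) ∨ (T ∧ T))
  [2] ((¬F ∧ ¬(x1 ∧ x1)) ∨ ¬((x0 ∨ x1) ∧ (F ∨ x0))) ∧ ¬¬((x1 ∨ F) ∨ (T ∧ T))
  [3] ((T ∧ ¬(x1 ∧ x1)) ∨ ¬((x0 ∨ x1) ∧ (F ∨ x0))) ∧ ¬¬((x1 ∨ F) ∨ (T ∧ T))
  [4] (¬(x1 ∧ x1) ∨ ¬((x0 ∨ x1) ∧ (F ∨ x0))) ∧ ¬¬((x1 ∨ F) ∨ (T ∧ T))
  [5] ((¬x1 ∨ ¬x1) ∨ ¬((x0 ∨ x1) ∧ (F ∨ x0))) ∧ ¬¬((x1 ∨ F) ∨ (T ∧ T))
  [6] (¬x1 ∨ ¬((x0 ∨ x1) ∧ (F ∨ x0))) ∧ ¬¬((x1 ∨ F) ∨ (T ∧ T))
  [7] (¬x1 ∨ (¬(x0 ∨ x1) ∨ ¬(F ∨ x0))) ∧ ¬¬((x1 ∨ F) ∨ (T ∧ T))
  [8] (¬x1 ∨ ((¬x0 ∧ ¬x1) ∨ ¬(F ∨ x0))) ∧ ¬¬((x1 ∨ F) ∨ (T ∧ T))
  [9] (¬x1 ∨ ((¬x0 ∧ ¬x1) ∨ (¬F ∧ ¬x0))) ∧ ¬¬((x1 ∨ F) ∨ (T ∧ T))
  [10] (¬x1 ∨ ((¬x0 ∧ ¬x1) ∨ (T ∧ ¬x0))) ∧ ¬¬((x1 ∨ F) ∨ (T ∧ T))
  [11] (¬x1 ∨ ((¬x0 ∧ ¬x1) ∨ ¬x0)) ∧ ¬¬((x1 ∨ F) ∨ (T ∧ T))
  [12] (¬x1 ∨ ((¬x0 ∧ ¬x1) ∨ ¬x0)) ∧ ((x1 ∨ F) ∨ (T ∧ T))
  [13] (¬x1 ∨ ((¬x0 ∧ ¬x1) ∨ ¬x0)) ∧ (x1 ∨ (T ∧ T))
  [14] (¬x1 ∨ ((¬x0 ∧ ¬x1) ∨ ¬x0)) ∧ (x1 ∨ T)
  [15] (¬x1 ∨ ((¬x0 ∧ ¬x1) ∨ ¬x0)) ∧ T
  [16] ¬x1 ∨ ((¬x0 ∧ ¬x1) ∨ ¬x0)

Answer: normal form = ¬x1 ∨ ((¬x0 ∧ ¬x1) ∨ ¬x0)  (in 16 steps)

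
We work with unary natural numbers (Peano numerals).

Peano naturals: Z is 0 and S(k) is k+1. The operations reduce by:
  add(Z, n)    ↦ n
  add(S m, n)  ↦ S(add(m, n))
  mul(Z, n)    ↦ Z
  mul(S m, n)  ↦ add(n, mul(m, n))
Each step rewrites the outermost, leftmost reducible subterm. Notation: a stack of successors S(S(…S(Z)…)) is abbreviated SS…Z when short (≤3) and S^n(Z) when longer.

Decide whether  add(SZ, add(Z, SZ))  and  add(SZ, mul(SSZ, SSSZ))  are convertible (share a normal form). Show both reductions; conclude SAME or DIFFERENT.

Answer: DIFFERENT — A ⇓ SSZ, B ⇓ S^7(Z)

Derivation:
Term A:
  start: add(SZ, add(Z, SZ))
  [1] S(add(Z, add(Z, SZ)))
  [2] S(add(Z, SZ))
  [3] SSZ

Term B:
  start: add(SZ, mul(SSZ, SSSZ))
  [1] S(add(Z, mul(SSZ, SSSZ)))
  [2] S(mul(SSZ, SSSZ))
  [3] S(add(SSSZ, mul(SZ, SSSZ)))
  [4] S(S(add(SSZ, mul(SZ, SSSZ))))
  [5] S(S(S(add(SZ, mul(SZ, SSSZ)))))
  [6] S(S(S(S(add(Z, mul(SZ, SSSZ))))))
  [7] S(S(S(S(mul(SZ, SSSZ)))))
  [8] S(S(S(S(add(SSSZ, mul(Z, SSSZ))))))
  [9] S(S(S(S(S(add(SSZ, mul(Z, SSSZ)))))))
  [10] S(S(S(S(S(S(add(SZ, mul(Z, SSSZ))))))))
  [11] S(S(S(S(S(S(S(add(Z, mul(Z, SSSZ)))))))))
  [12] S(S(S(S(S(S(S(mul(Z, SSSZ))))))))
  [13] S^7(Z)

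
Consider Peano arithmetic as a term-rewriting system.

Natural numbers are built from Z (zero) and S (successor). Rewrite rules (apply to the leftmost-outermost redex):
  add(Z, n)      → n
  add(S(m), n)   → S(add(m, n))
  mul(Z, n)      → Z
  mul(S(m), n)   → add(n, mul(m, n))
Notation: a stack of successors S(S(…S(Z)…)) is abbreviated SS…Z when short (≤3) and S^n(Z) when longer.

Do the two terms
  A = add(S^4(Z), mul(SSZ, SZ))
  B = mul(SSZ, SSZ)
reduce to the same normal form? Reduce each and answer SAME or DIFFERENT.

Term A:
  start: add(S^4(Z), mul(SSZ, SZ))
  [1] S(add(SSSZ, mul(SSZ, SZ)))
  [2] S(S(add(SSZ, mul(SSZ, SZ))))
  [3] S(S(S(add(SZ, mul(SSZ, SZ)))))
  [4] S(S(S(S(add(Z, mul(SSZ, SZ))))))
  [5] S(S(S(S(mul(SSZ, SZ)))))
  [6] S(S(S(S(add(SZ, mul(SZ, SZ))))))
  [7] S(S(S(S(S(add(Z, mul(SZ, SZ)))))))
  [8] S(S(S(S(S(mul(SZ, SZ))))))
  [9] S(S(S(S(S(add(SZ, mul(Z, SZ)))))))
  [10] S(S(S(S(S(S(add(Z, mul(Z, SZ))))))))
  [11] S(S(S(S(S(S(mul(Z, SZ)))))))
  [12] S^6(Z)

Term B:
  start: mul(SSZ, SSZ)
  [1] add(SSZ, mul(SZ, SSZ))
  [2] S(add(SZ, mul(SZ, SSZ)))
  [3] S(S(add(Z, mul(SZ, SSZ))))
  [4] S(S(mul(SZ, SSZ)))
  [5] S(S(add(SSZ, mul(Z, SSZ))))
  [6] S(S(S(add(SZ, mul(Z, SSZ)))))
  [7] S(S(S(S(add(Z, mul(Z, SSZ))))))
  [8] S(S(S(S(mul(Z, SSZ)))))
  [9] S^4(Z)

Answer: DIFFERENT — A ⇓ S^6(Z), B ⇓ S^4(Z)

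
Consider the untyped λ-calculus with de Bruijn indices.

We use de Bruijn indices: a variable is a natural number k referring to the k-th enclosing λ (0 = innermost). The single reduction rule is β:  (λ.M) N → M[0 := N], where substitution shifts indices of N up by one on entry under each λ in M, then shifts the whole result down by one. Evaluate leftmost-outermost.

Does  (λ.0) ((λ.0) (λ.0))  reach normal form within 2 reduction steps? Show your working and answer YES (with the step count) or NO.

Answer: YES — reaches normal form λ.0 in 2 ≤ 2 steps

Working:
  start: (λ.0) ((λ.0) (λ.0))
  [1] (λ.0) (λ.0)
  [2] λ.0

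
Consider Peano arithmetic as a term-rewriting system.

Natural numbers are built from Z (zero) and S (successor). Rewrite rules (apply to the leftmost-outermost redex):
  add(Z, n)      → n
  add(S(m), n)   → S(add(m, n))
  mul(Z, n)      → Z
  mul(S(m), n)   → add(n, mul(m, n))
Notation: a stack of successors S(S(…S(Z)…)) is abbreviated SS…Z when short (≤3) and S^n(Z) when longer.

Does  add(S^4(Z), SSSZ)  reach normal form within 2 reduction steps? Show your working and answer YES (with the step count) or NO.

  start: add(S^4(Z), SSSZ)
  [1] S(add(SSSZ, SSSZ))
  [2] S(S(add(SSZ, SSSZ)))

Answer: NO — after 2 steps the term is S(S(add(SSZ, SSSZ))), not yet normal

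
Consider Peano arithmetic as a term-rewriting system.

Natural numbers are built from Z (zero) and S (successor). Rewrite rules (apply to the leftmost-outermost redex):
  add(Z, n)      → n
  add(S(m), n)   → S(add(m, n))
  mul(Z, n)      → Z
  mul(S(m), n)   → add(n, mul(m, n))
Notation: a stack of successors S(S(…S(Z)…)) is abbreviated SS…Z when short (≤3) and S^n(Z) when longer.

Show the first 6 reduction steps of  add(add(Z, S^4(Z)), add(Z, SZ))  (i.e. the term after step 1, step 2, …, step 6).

  start: add(add(Z, S^4(Z)), add(Z, SZ))
  step 1: add(S^4(Z), add(Z, SZ))
  step 2: S(add(SSSZ, add(Z, SZ)))
  step 3: S(S(add(SSZ, add(Z, SZ))))
  step 4: S(S(S(add(SZ, add(Z, SZ)))))
  step 5: S(S(S(S(add(Z, add(Z, SZ))))))
  step 6: S(S(S(S(add(Z, SZ)))))

Answer: after 6 steps: S(S(S(S(add(Z, SZ)))))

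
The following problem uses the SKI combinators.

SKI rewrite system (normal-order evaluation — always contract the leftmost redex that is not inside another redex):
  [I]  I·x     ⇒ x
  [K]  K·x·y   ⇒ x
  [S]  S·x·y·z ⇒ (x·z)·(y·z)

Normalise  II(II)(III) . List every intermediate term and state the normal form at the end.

  start: II(II)(III)
  [1] I(II)(III)
  [2] II(III)
  [3] I(III)
  [4] III
  [5] II
  [6] I

Answer: normal form = I  (in 6 steps)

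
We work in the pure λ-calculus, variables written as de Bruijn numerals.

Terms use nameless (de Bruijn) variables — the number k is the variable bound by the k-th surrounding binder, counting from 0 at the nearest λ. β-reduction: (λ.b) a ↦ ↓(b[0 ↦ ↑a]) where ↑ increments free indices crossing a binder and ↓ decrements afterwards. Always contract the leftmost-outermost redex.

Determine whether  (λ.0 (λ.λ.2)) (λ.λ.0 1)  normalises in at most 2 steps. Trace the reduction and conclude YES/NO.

  start: (λ.0 (λ.λ.2)) (λ.λ.0 1)
  step 1: (λ.λ.0 1) (λ.λ.λ.λ.0 1)
  step 2: λ.0 (λ.λ.λ.λ.0 1)

Answer: YES — reaches normal form λ.0 (λ.λ.λ.λ.0 1) in 2 ≤ 2 steps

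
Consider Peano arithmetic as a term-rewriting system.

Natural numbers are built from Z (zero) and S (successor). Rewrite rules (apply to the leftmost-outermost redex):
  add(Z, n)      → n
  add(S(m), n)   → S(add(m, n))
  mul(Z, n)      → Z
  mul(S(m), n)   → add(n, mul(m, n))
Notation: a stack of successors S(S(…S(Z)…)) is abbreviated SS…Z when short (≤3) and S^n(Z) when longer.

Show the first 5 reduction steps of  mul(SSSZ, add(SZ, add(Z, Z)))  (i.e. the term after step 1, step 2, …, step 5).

Answer: after 5 steps: S(add(Z, mul(SSZ, add(SZ, add(Z, Z)))))

Reduction:
  start: mul(SSSZ, add(SZ, add(Z, Z)))
  →1  add(add(SZ, add(Z, Z)), mul(SSZ, add(SZ, add(Z, Z))))
  →2  add(S(add(Z, add(Z, Z))), mul(SSZ, add(SZ, add(Z, Z))))
  →3  S(add(add(Z, add(Z, Z)), mul(SSZ, add(SZ, add(Z, Z)))))
  →4  S(add(add(Z, Z), mul(SSZ, add(SZ, add(Z, Z)))))
  →5  S(add(Z, mul(SSZ, add(SZ, add(Z, Z)))))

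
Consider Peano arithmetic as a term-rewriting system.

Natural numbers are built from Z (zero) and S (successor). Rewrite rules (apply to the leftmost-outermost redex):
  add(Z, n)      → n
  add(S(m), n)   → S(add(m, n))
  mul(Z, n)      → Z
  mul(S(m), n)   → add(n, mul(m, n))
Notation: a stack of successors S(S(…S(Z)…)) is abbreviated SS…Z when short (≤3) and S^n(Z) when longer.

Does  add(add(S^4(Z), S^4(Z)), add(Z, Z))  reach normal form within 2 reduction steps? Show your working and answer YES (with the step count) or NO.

Answer: NO — after 2 steps the term is S(add(add(SSSZ, S^4(Z)), add(Z, Z))), not yet normal

Derivation:
  start: add(add(S^4(Z), S^4(Z)), add(Z, Z))
  step 1: add(S(add(SSSZ, S^4(Z))), add(Z, Z))
  step 2: S(add(add(SSSZ, S^4(Z)), add(Z, Z)))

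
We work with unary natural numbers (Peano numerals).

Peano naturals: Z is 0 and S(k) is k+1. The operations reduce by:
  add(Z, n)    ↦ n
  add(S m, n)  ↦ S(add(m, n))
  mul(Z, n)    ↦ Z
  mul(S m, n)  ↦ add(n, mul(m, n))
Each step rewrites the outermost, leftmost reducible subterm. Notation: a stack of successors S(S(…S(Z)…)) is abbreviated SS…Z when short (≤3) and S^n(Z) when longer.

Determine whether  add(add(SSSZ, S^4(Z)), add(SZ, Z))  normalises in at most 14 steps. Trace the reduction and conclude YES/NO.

  start: add(add(SSSZ, S^4(Z)), add(SZ, Z))
  step 1: add(S(add(SSZ, S^4(Z))), add(SZ, Z))
  step 2: S(add(add(SSZ, S^4(Z)), add(SZ, Z)))
  step 3: S(add(S(add(SZ, S^4(Z))), add(SZ, Z)))
  step 4: S(S(add(add(SZ, S^4(Z)), add(SZ, Z))))
  step 5: S(S(add(S(add(Z, S^4(Z))), add(SZ, Z))))
  step 6: S(S(S(add(add(Z, S^4(Z)), add(SZ, Z)))))
  step 7: S(S(S(add(S^4(Z), add(SZ, Z)))))
  step 8: S(S(S(S(add(SSSZ, add(SZ, Z))))))
  step 9: S(S(S(S(S(add(SSZ, add(SZ, Z)))))))
  step 10: S(S(S(S(S(S(add(SZ, add(SZ, Z))))))))
  step 11: S(S(S(S(S(S(S(add(Z, add(SZ, Z)))))))))
  step 12: S(S(S(S(S(S(S(add(SZ, Z))))))))
  step 13: S(S(S(S(S(S(S(S(add(Z, Z)))))))))
  step 14: S^8(Z)

Answer: YES — reaches normal form S^8(Z) in 14 ≤ 14 steps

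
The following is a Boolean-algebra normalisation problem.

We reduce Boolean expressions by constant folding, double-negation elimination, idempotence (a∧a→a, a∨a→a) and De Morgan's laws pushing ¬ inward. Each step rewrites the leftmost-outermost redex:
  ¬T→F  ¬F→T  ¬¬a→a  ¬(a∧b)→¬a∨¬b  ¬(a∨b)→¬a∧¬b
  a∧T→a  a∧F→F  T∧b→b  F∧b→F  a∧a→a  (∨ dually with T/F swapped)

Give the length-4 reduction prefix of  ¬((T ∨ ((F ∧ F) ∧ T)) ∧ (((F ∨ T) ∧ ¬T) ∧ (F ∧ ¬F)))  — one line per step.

  start: ¬((T ∨ ((F ∧ F) ∧ T)) ∧ (((F ∨ T) ∧ ¬T) ∧ (F ∧ ¬F)))
  →1  ¬(T ∨ ((F ∧ F) ∧ T)) ∨ ¬(((F ∨ T) ∧ ¬T) ∧ (F ∧ ¬F))
  →2  (¬T ∧ ¬((F ∧ F) ∧ T)) ∨ ¬(((F ∨ T) ∧ ¬T) ∧ (F ∧ ¬F))
  →3  (F ∧ ¬((F ∧ F) ∧ T)) ∨ ¬(((F ∨ T) ∧ ¬T) ∧ (F ∧ ¬F))
  →4  F ∨ ¬(((F ∨ T) ∧ ¬T) ∧ (F ∧ ¬F))

Answer: after 4 steps: F ∨ ¬(((F ∨ T) ∧ ¬T) ∧ (F ∧ ¬F))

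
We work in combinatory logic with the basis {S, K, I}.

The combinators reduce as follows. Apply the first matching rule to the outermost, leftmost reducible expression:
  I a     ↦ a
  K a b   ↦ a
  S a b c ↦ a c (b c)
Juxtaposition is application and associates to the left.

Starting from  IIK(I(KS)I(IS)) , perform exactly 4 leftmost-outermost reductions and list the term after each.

  start: IIK(I(KS)I(IS))
  →1  IK(I(KS)I(IS))
  →2  K(I(KS)I(IS))
  →3  K(KSI(IS))
  →4  K(S(IS))

Answer: after 4 steps: K(S(IS))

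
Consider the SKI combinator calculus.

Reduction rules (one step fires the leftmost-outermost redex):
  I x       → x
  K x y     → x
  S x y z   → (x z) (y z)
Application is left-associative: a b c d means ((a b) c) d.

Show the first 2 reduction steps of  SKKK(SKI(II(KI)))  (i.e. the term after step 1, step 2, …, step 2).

Answer: after 2 steps: K(SKI(II(KI)))

Reduction:
  start: SKKK(SKI(II(KI)))
  →1  KK(KK)(SKI(II(KI)))
  →2  K(SKI(II(KI)))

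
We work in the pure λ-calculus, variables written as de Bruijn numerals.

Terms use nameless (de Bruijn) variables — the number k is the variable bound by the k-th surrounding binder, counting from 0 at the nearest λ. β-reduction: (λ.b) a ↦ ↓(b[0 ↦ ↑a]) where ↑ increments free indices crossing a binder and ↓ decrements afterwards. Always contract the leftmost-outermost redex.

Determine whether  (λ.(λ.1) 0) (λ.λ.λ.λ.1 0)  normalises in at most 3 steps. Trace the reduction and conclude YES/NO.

  start: (λ.(λ.1) 0) (λ.λ.λ.λ.1 0)
  [1] (λ.λ.λ.λ.λ.1 0) (λ.λ.λ.λ.1 0)
  [2] λ.λ.λ.λ.1 0

Answer: YES — reaches normal form λ.λ.λ.λ.1 0 in 2 ≤ 3 steps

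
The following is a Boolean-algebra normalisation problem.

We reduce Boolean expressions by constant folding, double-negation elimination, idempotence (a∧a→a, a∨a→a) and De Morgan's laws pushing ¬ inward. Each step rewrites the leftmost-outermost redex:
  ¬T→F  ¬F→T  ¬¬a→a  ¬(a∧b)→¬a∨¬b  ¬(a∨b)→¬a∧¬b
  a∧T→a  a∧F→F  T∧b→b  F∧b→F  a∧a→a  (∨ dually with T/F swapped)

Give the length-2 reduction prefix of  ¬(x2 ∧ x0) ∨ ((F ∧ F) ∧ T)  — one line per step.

  start: ¬(x2 ∧ x0) ∨ ((F ∧ F) ∧ T)
  step 1: (¬x2 ∨ ¬x0) ∨ ((F ∧ F) ∧ T)
  step 2: (¬x2 ∨ ¬x0) ∨ (F ∧ F)

Answer: after 2 steps: (¬x2 ∨ ¬x0) ∨ (F ∧ F)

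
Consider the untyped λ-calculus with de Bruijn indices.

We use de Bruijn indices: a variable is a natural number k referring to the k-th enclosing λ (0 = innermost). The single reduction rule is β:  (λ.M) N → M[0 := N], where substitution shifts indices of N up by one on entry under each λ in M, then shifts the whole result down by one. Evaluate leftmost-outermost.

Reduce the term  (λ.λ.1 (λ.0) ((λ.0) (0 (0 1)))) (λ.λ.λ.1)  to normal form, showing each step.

  start: (λ.λ.1 (λ.0) ((λ.0) (0 (0 1)))) (λ.λ.λ.1)
  step 1: λ.(λ.λ.λ.1) (λ.0) ((λ.0) (0 (0 (λ.λ.λ.1))))
  step 2: λ.(λ.λ.1) ((λ.0) (0 (0 (λ.λ.λ.1))))
  step 3: λ.λ.(λ.0) (1 (1 (λ.λ.λ.1)))
  step 4: λ.λ.1 (1 (λ.λ.λ.1))

Answer: normal form = λ.λ.1 (1 (λ.λ.λ.1))  (in 4 steps)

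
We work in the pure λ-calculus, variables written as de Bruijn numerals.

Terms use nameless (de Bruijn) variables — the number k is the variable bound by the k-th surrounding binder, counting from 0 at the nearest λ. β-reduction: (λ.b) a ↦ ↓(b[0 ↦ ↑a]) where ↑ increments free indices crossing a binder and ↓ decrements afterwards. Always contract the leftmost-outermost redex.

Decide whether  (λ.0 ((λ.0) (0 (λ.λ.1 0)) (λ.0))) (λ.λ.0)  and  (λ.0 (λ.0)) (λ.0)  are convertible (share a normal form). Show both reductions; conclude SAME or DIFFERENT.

Answer: SAME — A ⇓ λ.0, B ⇓ λ.0

Reduction:
Term A:
  start: (λ.0 ((λ.0) (0 (λ.λ.1 0)) (λ.0))) (λ.λ.0)
  [1] (λ.λ.0) ((λ.0) ((λ.λ.0) (λ.λ.1 0)) (λ.0))
  [2] λ.0

Term B:
  start: (λ.0 (λ.0)) (λ.0)
  [1] (λ.0) (λ.0)
  [2] λ.0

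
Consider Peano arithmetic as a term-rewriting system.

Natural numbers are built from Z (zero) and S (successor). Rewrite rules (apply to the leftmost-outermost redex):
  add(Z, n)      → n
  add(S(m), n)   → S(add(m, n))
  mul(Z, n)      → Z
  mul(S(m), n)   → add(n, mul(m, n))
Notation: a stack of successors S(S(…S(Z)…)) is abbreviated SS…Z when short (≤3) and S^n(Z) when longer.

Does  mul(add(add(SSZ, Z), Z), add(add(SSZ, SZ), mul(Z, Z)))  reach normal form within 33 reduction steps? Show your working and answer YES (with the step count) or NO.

Answer: YES — reaches normal form S^6(Z) in 33 ≤ 33 steps

Derivation:
  start: mul(add(add(SSZ, Z), Z), add(add(SSZ, SZ), mul(Z, Z)))
  step 1: mul(add(S(add(SZ, Z)), Z), add(add(SSZ, SZ), mul(Z, Z)))
  step 2: mul(S(add(add(SZ, Z), Z)), add(add(SSZ, SZ), mul(Z, Z)))
  step 3: add(add(add(SSZ, SZ), mul(Z, Z)), mul(add(add(SZ, Z), Z), add(add(SSZ, SZ), mul(Z, Z))))
  step 4: add(add(S(add(SZ, SZ)), mul(Z, Z)), mul(add(add(SZ, Z), Z), add(add(SSZ, SZ), mul(Z, Z))))
  step 5: add(S(add(add(SZ, SZ), mul(Z, Z))), mul(add(add(SZ, Z), Z), add(add(SSZ, SZ), mul(Z, Z))))
  step 6: S(add(add(add(SZ, SZ), mul(Z, Z)), mul(add(add(SZ, Z), Z), add(add(SSZ, SZ), mul(Z, Z)))))
  step 7: S(add(add(S(add(Z, SZ)), mul(Z, Z)), mul(add(add(SZ, Z), Z), add(add(SSZ, SZ), mul(Z, Z)))))
  step 8: S(add(S(add(add(Z, SZ), mul(Z, Z))), mul(add(add(SZ, Z), Z), add(add(SSZ, SZ), mul(Z, Z)))))
  step 9: S(S(add(add(add(Z, SZ), mul(Z, Z)), mul(add(add(SZ, Z), Z), add(add(SSZ, SZ), mul(Z, Z))))))
  step 10: S(S(add(add(SZ, mul(Z, Z)), mul(add(add(SZ, Z), Z), add(add(SSZ, SZ), mul(Z, Z))))))
  step 11: S(S(add(S(add(Z, mul(Z, Z))), mul(add(add(SZ, Z), Z), add(add(SSZ, SZ), mul(Z, Z))))))
  step 12: S(S(S(add(add(Z, mul(Z, Z)), mul(add(add(SZ, Z), Z), add(add(SSZ, SZ), mul(Z, Z)))))))
  step 13: S(S(S(add(mul(Z, Z), mul(add(add(SZ, Z), Z), add(add(SSZ, SZ), mul(Z, Z)))))))
  step 14: S(S(S(add(Z, mul(add(add(SZ, Z), Z), add(add(SSZ, SZ), mul(Z, Z)))))))
  step 15: S(S(S(mul(add(add(SZ, Z), Z), add(add(SSZ, SZ), mul(Z, Z))))))
  step 16: S(S(S(mul(add(S(add(Z, Z)), Z), add(add(SSZ, SZ), mul(Z, Z))))))
  step 17: S(S(S(mul(S(add(add(Z, Z), Z)), add(add(SSZ, SZ), mul(Z, Z))))))
  step 18: S(S(S(add(add(add(SSZ, SZ), mul(Z, Z)), mul(add(add(Z, Z), Z), add(add(SSZ, SZ), mul(Z, Z)))))))
  step 19: S(S(S(add(add(S(add(SZ, SZ)), mul(Z, Z)), mul(add(add(Z, Z), Z), add(add(SSZ, SZ), mul(Z, Z)))))))
  step 20: S(S(S(add(S(add(add(SZ, SZ), mul(Z, Z))), mul(add(add(Z, Z), Z), add(add(SSZ, SZ), mul(Z, Z)))))))
  step 21: S(S(S(S(add(add(add(SZ, SZ), mul(Z, Z)), mul(add(add(Z, Z), Z), add(add(SSZ, SZ), mul(Z, Z))))))))
  step 22: S(S(S(S(add(add(S(add(Z, SZ)), mul(Z, Z)), mul(add(add(Z, Z), Z), add(add(SSZ, SZ), mul(Z, Z))))))))
  step 23: S(S(S(S(add(S(add(add(Z, SZ), mul(Z, Z))), mul(add(add(Z, Z), Z), add(add(SSZ, SZ), mul(Z, Z))))))))
  step 24: S(S(S(S(S(add(add(add(Z, SZ), mul(Z, Z)), mul(add(add(Z, Z), Z), add(add(SSZ, SZ), mul(Z, Z)))))))))
  step 25: S(S(S(S(S(add(add(SZ, mul(Z, Z)), mul(add(add(Z, Z), Z), add(add(SSZ, SZ), mul(Z, Z)))))))))
  step 26: S(S(S(S(S(add(S(add(Z, mul(Z, Z))), mul(add(add(Z, Z), Z), add(add(SSZ, SZ), mul(Z, Z)))))))))
  step 27: S(S(S(S(S(S(add(add(Z, mul(Z, Z)), mul(add(add(Z, Z), Z), add(add(SSZ, SZ), mul(Z, Z))))))))))
  step 28: S(S(S(S(S(S(add(mul(Z, Z), mul(add(add(Z, Z), Z), add(add(SSZ, SZ), mul(Z, Z))))))))))
  step 29: S(S(S(S(S(S(add(Z, mul(add(add(Z, Z), Z), add(add(SSZ, SZ), mul(Z, Z))))))))))
  step 30: S(S(S(S(S(S(mul(add(add(Z, Z), Z), add(add(SSZ, SZ), mul(Z, Z)))))))))
  step 31: S(S(S(S(S(S(mul(add(Z, Z), add(add(SSZ, SZ), mul(Z, Z)))))))))
  step 32: S(S(S(S(S(S(mul(Z, add(add(SSZ, SZ), mul(Z, Z)))))))))
  step 33: S^6(Z)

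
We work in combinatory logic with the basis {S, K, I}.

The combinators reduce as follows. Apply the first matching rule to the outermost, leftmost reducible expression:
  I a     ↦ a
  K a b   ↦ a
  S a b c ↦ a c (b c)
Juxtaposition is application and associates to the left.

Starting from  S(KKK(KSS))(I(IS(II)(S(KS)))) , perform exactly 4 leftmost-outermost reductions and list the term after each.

Answer: after 4 steps: S(KS)(S(II)(S(KS)))

Reduction:
  start: S(KKK(KSS))(I(IS(II)(S(KS))))
  [1] S(K(KSS))(I(IS(II)(S(KS))))
  [2] S(KS)(I(IS(II)(S(KS))))
  [3] S(KS)(IS(II)(S(KS)))
  [4] S(KS)(S(II)(S(KS)))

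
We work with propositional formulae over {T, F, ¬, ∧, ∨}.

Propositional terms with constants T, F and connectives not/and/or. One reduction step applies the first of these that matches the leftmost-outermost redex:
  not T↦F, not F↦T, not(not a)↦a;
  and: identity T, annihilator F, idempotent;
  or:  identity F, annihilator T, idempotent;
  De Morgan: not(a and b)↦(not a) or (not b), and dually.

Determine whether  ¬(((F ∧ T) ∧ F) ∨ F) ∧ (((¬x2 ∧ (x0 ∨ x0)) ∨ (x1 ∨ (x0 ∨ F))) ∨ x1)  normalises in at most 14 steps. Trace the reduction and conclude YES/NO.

  start: ¬(((F ∧ T) ∧ F) ∨ F) ∧ (((¬x2 ∧ (x0 ∨ x0)) ∨ (x1 ∨ (x0 ∨ F))) ∨ x1)
  step 1: (¬((F ∧ T) ∧ F) ∧ ¬F) ∧ (((¬x2 ∧ (x0 ∨ x0)) ∨ (x1 ∨ (x0 ∨ F))) ∨ x1)
  step 2: ((¬(F ∧ T) ∨ ¬F) ∧ ¬F) ∧ (((¬x2 ∧ (x0 ∨ x0)) ∨ (x1 ∨ (x0 ∨ F))) ∨ x1)
  step 3: (((¬F ∨ ¬T) ∨ ¬F) ∧ ¬F) ∧ (((¬x2 ∧ (x0 ∨ x0)) ∨ (x1 ∨ (x0 ∨ F))) ∨ x1)
  step 4: (((T ∨ ¬T) ∨ ¬F) ∧ ¬F) ∧ (((¬x2 ∧ (x0 ∨ x0)) ∨ (x1 ∨ (x0 ∨ F))) ∨ x1)
  step 5: ((T ∨ ¬F) ∧ ¬F) ∧ (((¬x2 ∧ (x0 ∨ x0)) ∨ (x1 ∨ (x0 ∨ F))) ∨ x1)
  step 6: (T ∧ ¬F) ∧ (((¬x2 ∧ (x0 ∨ x0)) ∨ (x1 ∨ (x0 ∨ F))) ∨ x1)
  step 7: ¬F ∧ (((¬x2 ∧ (x0 ∨ x0)) ∨ (x1 ∨ (x0 ∨ F))) ∨ x1)
  step 8: T ∧ (((¬x2 ∧ (x0 ∨ x0)) ∨ (x1 ∨ (x0 ∨ F))) ∨ x1)
  step 9: ((¬x2 ∧ (x0 ∨ x0)) ∨ (x1 ∨ (x0 ∨ F))) ∨ x1
  step 10: ((¬x2 ∧ x0) ∨ (x1 ∨ (x0 ∨ F))) ∨ x1
  step 11: ((¬x2 ∧ x0) ∨ (x1 ∨ x0)) ∨ x1

Answer: YES — reaches normal form ((¬x2 ∧ x0) ∨ (x1 ∨ x0)) ∨ x1 in 11 ≤ 14 steps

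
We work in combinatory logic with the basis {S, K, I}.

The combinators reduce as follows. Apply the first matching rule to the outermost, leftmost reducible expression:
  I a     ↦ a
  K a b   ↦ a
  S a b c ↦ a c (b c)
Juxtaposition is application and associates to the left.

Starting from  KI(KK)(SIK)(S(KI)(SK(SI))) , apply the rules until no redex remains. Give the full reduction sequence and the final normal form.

Answer: normal form = K(S(KI)(SK(SI)))  (in 9 steps)

Reduction:
  start: KI(KK)(SIK)(S(KI)(SK(SI)))
  →1  I(SIK)(S(KI)(SK(SI)))
  →2  SIK(S(KI)(SK(SI)))
  →3  I(S(KI)(SK(SI)))(K(S(KI)(SK(SI))))
  →4  S(KI)(SK(SI))(K(S(KI)(SK(SI))))
  →5  KI(K(S(KI)(SK(SI))))(SK(SI)(K(S(KI)(SK(SI)))))
  →6  I(SK(SI)(K(S(KI)(SK(SI)))))
  →7  SK(SI)(K(S(KI)(SK(SI))))
  →8  K(K(S(KI)(SK(SI))))(SI(K(S(KI)(SK(SI)))))
  →9  K(S(KI)(SK(SI)))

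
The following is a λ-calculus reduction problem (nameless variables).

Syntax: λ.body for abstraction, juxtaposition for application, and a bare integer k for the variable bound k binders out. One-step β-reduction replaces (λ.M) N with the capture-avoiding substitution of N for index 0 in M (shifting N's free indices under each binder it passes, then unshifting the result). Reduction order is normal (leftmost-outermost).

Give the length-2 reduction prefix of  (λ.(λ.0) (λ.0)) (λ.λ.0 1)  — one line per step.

  start: (λ.(λ.0) (λ.0)) (λ.λ.0 1)
  [1] (λ.0) (λ.0)
  [2] λ.0

Answer: after 2 steps: λ.0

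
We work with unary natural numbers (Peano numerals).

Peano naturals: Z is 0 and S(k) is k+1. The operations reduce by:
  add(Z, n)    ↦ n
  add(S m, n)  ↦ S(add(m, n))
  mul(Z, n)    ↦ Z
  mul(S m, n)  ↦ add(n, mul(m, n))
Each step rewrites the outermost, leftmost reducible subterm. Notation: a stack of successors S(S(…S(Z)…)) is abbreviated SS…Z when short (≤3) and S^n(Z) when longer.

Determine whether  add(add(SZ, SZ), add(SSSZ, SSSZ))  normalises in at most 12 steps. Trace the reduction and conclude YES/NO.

  start: add(add(SZ, SZ), add(SSSZ, SSSZ))
  →1  add(S(add(Z, SZ)), add(SSSZ, SSSZ))
  →2  S(add(add(Z, SZ), add(SSSZ, SSSZ)))
  →3  S(add(SZ, add(SSSZ, SSSZ)))
  →4  S(S(add(Z, add(SSSZ, SSSZ))))
  →5  S(S(add(SSSZ, SSSZ)))
  →6  S(S(S(add(SSZ, SSSZ))))
  →7  S(S(S(S(add(SZ, SSSZ)))))
  →8  S(S(S(S(S(add(Z, SSSZ))))))
  →9  S^8(Z)

Answer: YES — reaches normal form S^8(Z) in 9 ≤ 12 steps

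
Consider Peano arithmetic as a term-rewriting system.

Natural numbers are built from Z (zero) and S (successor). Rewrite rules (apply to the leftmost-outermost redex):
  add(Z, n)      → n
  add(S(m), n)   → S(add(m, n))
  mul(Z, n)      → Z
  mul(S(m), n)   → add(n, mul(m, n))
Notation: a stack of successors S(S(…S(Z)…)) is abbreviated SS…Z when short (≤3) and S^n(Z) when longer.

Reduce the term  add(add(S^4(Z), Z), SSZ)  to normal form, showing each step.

Answer: normal form = S^6(Z)  (in 10 steps)

Derivation:
  start: add(add(S^4(Z), Z), SSZ)
  →1  add(S(add(SSSZ, Z)), SSZ)
  →2  S(add(add(SSSZ, Z), SSZ))
  →3  S(add(S(add(SSZ, Z)), SSZ))
  →4  S(S(add(add(SSZ, Z), SSZ)))
  →5  S(S(add(S(add(SZ, Z)), SSZ)))
  →6  S(S(S(add(add(SZ, Z), SSZ))))
  →7  S(S(S(add(S(add(Z, Z)), SSZ))))
  →8  S(S(S(S(add(add(Z, Z), SSZ)))))
  →9  S(S(S(S(add(Z, SSZ)))))
  →10  S^6(Z)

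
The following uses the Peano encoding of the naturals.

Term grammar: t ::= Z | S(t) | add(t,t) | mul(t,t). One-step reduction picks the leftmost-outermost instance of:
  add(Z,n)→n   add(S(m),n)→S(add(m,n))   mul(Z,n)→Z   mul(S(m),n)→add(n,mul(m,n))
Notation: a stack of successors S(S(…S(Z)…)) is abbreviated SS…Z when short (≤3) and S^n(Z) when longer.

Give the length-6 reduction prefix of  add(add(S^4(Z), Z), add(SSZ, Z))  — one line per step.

Answer: after 6 steps: S(S(S(add(add(SZ, Z), add(SSZ, Z)))))

Working:
  start: add(add(S^4(Z), Z), add(SSZ, Z))
  →1  add(S(add(SSSZ, Z)), add(SSZ, Z))
  →2  S(add(add(SSSZ, Z), add(SSZ, Z)))
  →3  S(add(S(add(SSZ, Z)), add(SSZ, Z)))
  →4  S(S(add(add(SSZ, Z), add(SSZ, Z))))
  →5  S(S(add(S(add(SZ, Z)), add(SSZ, Z))))
  →6  S(S(S(add(add(SZ, Z), add(SSZ, Z)))))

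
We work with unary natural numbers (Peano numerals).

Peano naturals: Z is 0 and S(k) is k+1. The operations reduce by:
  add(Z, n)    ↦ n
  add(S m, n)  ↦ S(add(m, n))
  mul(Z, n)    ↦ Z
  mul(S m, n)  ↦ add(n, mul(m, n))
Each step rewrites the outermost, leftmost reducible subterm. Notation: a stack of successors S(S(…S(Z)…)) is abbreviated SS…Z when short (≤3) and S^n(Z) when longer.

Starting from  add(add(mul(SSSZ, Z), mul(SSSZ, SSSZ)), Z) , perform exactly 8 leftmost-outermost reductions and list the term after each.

  start: add(add(mul(SSSZ, Z), mul(SSSZ, SSSZ)), Z)
  step 1: add(add(add(Z, mul(SSZ, Z)), mul(SSSZ, SSSZ)), Z)
  step 2: add(add(mul(SSZ, Z), mul(SSSZ, SSSZ)), Z)
  step 3: add(add(add(Z, mul(SZ, Z)), mul(SSSZ, SSSZ)), Z)
  step 4: add(add(mul(SZ, Z), mul(SSSZ, SSSZ)), Z)
  step 5: add(add(add(Z, mul(Z, Z)), mul(SSSZ, SSSZ)), Z)
  step 6: add(add(mul(Z, Z), mul(SSSZ, SSSZ)), Z)
  step 7: add(add(Z, mul(SSSZ, SSSZ)), Z)
  step 8: add(mul(SSSZ, SSSZ), Z)

Answer: after 8 steps: add(mul(SSSZ, SSSZ), Z)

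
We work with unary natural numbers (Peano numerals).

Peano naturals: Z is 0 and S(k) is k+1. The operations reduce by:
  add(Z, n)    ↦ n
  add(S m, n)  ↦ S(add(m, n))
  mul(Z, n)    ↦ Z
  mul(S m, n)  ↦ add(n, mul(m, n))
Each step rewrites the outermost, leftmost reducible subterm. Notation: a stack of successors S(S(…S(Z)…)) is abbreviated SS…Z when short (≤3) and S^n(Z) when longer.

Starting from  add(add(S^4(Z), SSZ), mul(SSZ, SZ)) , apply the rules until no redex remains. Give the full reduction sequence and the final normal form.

  start: add(add(S^4(Z), SSZ), mul(SSZ, SZ))
  →1  add(S(add(SSSZ, SSZ)), mul(SSZ, SZ))
  →2  S(add(add(SSSZ, SSZ), mul(SSZ, SZ)))
  →3  S(add(S(add(SSZ, SSZ)), mul(SSZ, SZ)))
  →4  S(S(add(add(SSZ, SSZ), mul(SSZ, SZ))))
  →5  S(S(add(S(add(SZ, SSZ)), mul(SSZ, SZ))))
  →6  S(S(S(add(add(SZ, SSZ), mul(SSZ, SZ)))))
  →7  S(S(S(add(S(add(Z, SSZ)), mul(SSZ, SZ)))))
  →8  S(S(S(S(add(add(Z, SSZ), mul(SSZ, SZ))))))
  →9  S(S(S(S(add(SSZ, mul(SSZ, SZ))))))
  →10  S(S(S(S(S(add(SZ, mul(SSZ, SZ)))))))
  →11  S(S(S(S(S(S(add(Z, mul(SSZ, SZ))))))))
  →12  S(S(S(S(S(S(mul(SSZ, SZ)))))))
  →13  S(S(S(S(S(S(add(SZ, mul(SZ, SZ))))))))
  →14  S(S(S(S(S(S(S(add(Z, mul(SZ, SZ)))))))))
  →15  S(S(S(S(S(S(S(mul(SZ, SZ))))))))
  →16  S(S(S(S(S(S(S(add(SZ, mul(Z, SZ)))))))))
  →17  S(S(S(S(S(S(S(S(add(Z, mul(Z, SZ))))))))))
  →18  S(S(S(S(S(S(S(S(mul(Z, SZ)))))))))
  →19  S^8(Z)

Answer: normal form = S^8(Z)  (in 19 steps)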